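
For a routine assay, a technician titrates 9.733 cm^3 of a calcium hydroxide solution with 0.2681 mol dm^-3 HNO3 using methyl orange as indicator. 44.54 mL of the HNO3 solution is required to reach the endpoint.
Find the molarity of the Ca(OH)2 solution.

Ca(OH)2 + 2 HNO3 → Ca(NO3)2 + 2 H2O
n(HNO3) = 0.04454 L × 0.2681 mol/L = 0.01194 mol
From the 1:2 mole ratio, n(Ca(OH)2) = 1/2 × 0.01194 = 5.971 × 10^-3 mol
[Ca(OH)2] = 5.971 × 10^-3 mol / 0.009733 L = 0.6134 mol/L

0.6134 mol/L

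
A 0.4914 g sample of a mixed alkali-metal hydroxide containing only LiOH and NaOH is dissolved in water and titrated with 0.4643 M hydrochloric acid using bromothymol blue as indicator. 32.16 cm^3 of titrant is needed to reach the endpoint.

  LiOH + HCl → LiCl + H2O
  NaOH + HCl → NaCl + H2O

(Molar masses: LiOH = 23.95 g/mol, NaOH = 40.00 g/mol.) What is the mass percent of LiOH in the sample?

n(HCl) = 0.03216 × 0.4643 = 0.01493 mol
Let x = n(LiOH), y = n(NaOH).
Titrant: 1x + 1y = 0.01493;  mass: 23.95x + 40.00y = 0.4914
Solving, x = 6.597 × 10^-3 mol, y = 8.335 × 10^-3 mol
mass of LiOH = 6.597 × 10^-3 × 23.95 = 0.1580 g
% LiOH = 0.1580 / 0.4914 × 100 = 32.15 %

32.15 %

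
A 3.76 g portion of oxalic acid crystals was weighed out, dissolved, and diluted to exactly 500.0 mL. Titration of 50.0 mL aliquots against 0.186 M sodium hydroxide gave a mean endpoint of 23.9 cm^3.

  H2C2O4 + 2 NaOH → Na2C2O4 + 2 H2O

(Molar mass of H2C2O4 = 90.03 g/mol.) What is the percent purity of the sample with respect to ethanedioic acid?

n(NaOH) per titration = 0.0239 × 0.186 = 4.45 × 10^-3 mol
From the 1:2 ratio, n(H2C2O4) in each aliquot = 1/2 × 4.45 × 10^-3 = 2.22 × 10^-3 mol
n(H2C2O4) in the whole flask = 2.22 × 10^-3 × 500.0/50.0 = 0.0222 mol
mass of H2C2O4 = 0.0222 × 90.03 = 2.00 g
% H2C2O4 = 2.00 / 3.76 × 100 = 53.2 %

53.2 %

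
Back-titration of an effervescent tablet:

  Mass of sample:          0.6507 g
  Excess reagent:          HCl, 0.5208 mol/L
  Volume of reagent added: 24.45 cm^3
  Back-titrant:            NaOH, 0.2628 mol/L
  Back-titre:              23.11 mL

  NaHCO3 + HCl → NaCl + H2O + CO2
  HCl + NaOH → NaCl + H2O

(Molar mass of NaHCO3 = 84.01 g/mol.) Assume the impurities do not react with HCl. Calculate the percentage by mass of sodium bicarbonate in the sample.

n(HCl) added = 0.02445 × 0.5208 = 0.01273 mol
n(NaOH) used in back-titration = 0.02311 × 0.2628 = 6.073 × 10^-3 mol
n(HCl) left over = 6.073 × 10^-3 mol (1:1 ratio)
n(HCl) consumed by analyte = 0.01273 − 6.073 × 10^-3 = 6.660 × 10^-3 mol
n(NaHCO3) = 6.660 × 10^-3 mol (1:1 ratio)
mass of NaHCO3 = 6.660 × 10^-3 × 84.01 = 0.5595 g
% NaHCO3 = 0.5595 / 0.6507 × 100 = 85.99 %

85.99 %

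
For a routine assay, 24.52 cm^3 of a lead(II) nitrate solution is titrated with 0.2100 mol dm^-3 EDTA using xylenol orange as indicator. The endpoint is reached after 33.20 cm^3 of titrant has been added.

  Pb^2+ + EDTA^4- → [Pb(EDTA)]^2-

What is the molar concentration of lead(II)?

n(EDTA) = 0.03320 L × 0.2100 mol/L = 6.972 × 10^-3 mol
n(Pb2+) = 6.972 × 10^-3 mol (1:1 mole ratio)
[Pb2+] = 6.972 × 10^-3 mol / 0.02452 L = 0.2843 mol/L

0.2843 mol/L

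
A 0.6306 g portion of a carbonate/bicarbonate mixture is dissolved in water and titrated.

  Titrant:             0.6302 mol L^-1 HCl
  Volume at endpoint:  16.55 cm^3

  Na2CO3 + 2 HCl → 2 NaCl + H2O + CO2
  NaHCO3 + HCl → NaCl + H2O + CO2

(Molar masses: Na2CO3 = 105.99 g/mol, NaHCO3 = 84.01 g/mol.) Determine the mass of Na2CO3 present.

0.4197 g

n(HCl) = 0.01655 × 0.6302 = 0.01043 mol
Let x = n(Na2CO3), y = n(NaHCO3).
Titrant: 2x + 1y = 0.01043;  mass: 105.99x + 84.01y = 0.6306
Solving, x = 3.960 × 10^-3 mol, y = 2.511 × 10^-3 mol
mass of Na2CO3 = 3.960 × 10^-3 × 105.99 = 0.4197 g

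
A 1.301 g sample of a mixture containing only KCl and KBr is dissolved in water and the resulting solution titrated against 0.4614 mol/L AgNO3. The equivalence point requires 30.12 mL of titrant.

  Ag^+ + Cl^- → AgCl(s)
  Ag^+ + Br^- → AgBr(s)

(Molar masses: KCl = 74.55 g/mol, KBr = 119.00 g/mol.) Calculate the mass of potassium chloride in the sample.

n(AgNO3) = 0.03012 × 0.4614 = 0.01390 mol
Let x = n(KCl), y = n(KBr).
Titrant: 1x + 1y = 0.01390;  mass: 74.55x + 119.00y = 1.301
Solving, x = 7.937 × 10^-3 mol, y = 5.961 × 10^-3 mol
mass of KCl = 7.937 × 10^-3 × 74.55 = 0.5917 g

0.5917 g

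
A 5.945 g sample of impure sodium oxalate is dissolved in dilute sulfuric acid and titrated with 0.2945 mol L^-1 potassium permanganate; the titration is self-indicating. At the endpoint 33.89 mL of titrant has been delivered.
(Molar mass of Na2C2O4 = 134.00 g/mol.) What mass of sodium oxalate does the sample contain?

2 MnO4^- + 5 C2O4^2- + 16 H^+ → 2 Mn^2+ + 10 CO2 + 8 H2O
n(KMnO4) = 0.03389 L × 0.2945 mol/L = 9.981 × 10^-3 mol
From the 5:2 ratio, n(Na2C2O4) = 5/2 × 9.981 × 10^-3 = 0.02495 mol
mass of Na2C2O4 = 0.02495 × 134.00 g/mol = 3.344 g

3.344 g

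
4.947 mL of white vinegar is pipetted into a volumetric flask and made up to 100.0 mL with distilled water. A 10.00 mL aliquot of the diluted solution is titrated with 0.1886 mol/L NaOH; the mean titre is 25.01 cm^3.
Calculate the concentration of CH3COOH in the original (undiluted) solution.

9.535 mol/L

CH3COOH + NaOH → CH3COONa + H2O
n(NaOH) = 0.02501 × 0.1886 = 4.717 × 10^-3 mol
n(CH3COOH) in the aliquot = 4.717 × 10^-3 mol (1:1 ratio)
[CH3COOH]_dilute = 4.717 × 10^-3 / 0.01000 = 0.4717 mol/L
Dilution factor = 100.0 / 4.947 = 20.21
[CH3COOH]_stock = 0.4717 × 20.21 = 9.535 mol/L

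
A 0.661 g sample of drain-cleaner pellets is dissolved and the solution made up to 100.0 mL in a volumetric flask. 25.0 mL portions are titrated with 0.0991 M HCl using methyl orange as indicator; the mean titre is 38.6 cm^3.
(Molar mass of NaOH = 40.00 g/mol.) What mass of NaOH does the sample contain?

0.612 g

NaOH + HCl → NaCl + H2O
n(HCl) per titration = 0.0386 × 0.0991 = 3.83 × 10^-3 mol
n(NaOH) in each aliquot = 3.83 × 10^-3 mol (1:1 ratio)
n(NaOH) in the whole flask = 3.83 × 10^-3 × 100.0/25.0 = 0.0153 mol
mass of NaOH = 0.0153 × 40.00 = 0.612 g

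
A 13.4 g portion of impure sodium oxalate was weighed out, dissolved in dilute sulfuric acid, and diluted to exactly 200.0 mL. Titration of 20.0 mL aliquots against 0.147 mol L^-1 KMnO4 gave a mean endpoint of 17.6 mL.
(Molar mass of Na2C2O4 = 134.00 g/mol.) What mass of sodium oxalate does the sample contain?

2 MnO4^- + 5 C2O4^2- + 16 H^+ → 2 Mn^2+ + 10 CO2 + 8 H2O
n(KMnO4) per titration = 0.0176 × 0.147 = 2.59 × 10^-3 mol
From the 5:2 ratio, n(Na2C2O4) in each aliquot = 5/2 × 2.59 × 10^-3 = 6.47 × 10^-3 mol
n(Na2C2O4) in the whole flask = 6.47 × 10^-3 × 200.0/20.0 = 0.0647 mol
mass of Na2C2O4 = 0.0647 × 134.00 = 8.67 g

8.67 g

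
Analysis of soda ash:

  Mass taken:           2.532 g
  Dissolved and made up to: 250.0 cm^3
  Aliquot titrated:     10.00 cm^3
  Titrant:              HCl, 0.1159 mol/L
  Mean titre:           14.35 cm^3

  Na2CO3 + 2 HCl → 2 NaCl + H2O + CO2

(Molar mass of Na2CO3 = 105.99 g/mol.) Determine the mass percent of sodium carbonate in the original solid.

n(HCl) per titration = 0.01435 × 0.1159 = 1.663 × 10^-3 mol
From the 1:2 ratio, n(Na2CO3) in each aliquot = 1/2 × 1.663 × 10^-3 = 8.316 × 10^-4 mol
n(Na2CO3) in the whole flask = 8.316 × 10^-4 × 250.0/10.00 = 0.02079 mol
mass of Na2CO3 = 0.02079 × 105.99 = 2.203 g
% Na2CO3 = 2.203 / 2.532 × 100 = 87.03 %

87.03 %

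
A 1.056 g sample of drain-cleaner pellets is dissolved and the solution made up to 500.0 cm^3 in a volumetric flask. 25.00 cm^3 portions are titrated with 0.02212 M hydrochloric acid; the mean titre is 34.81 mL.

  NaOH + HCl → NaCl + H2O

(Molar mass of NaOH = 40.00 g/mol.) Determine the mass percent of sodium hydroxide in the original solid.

58.33 %

n(HCl) per titration = 0.03481 × 0.02212 = 7.700 × 10^-4 mol
n(NaOH) in each aliquot = 7.700 × 10^-4 mol (1:1 ratio)
n(NaOH) in the whole flask = 7.700 × 10^-4 × 500.0/25.00 = 0.01540 mol
mass of NaOH = 0.01540 × 40.00 = 0.6160 g
% NaOH = 0.6160 / 1.056 × 100 = 58.33 %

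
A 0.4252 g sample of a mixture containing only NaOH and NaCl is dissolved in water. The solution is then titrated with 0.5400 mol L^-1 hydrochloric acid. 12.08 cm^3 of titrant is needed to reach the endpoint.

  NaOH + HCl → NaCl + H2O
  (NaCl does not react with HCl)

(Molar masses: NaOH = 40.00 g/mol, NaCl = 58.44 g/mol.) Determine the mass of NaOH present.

0.2609 g

n(HCl) = 0.01208 × 0.5400 = 6.523 × 10^-3 mol
Let x = n(NaOH), y = n(NaCl).
Titrant: 1x = 6.523 × 10^-3;  mass: 40.00x + 58.44y = 0.4252
Solving, x = 6.523 × 10^-3 mol, y = 2.811 × 10^-3 mol
mass of NaOH = 6.523 × 10^-3 × 40.00 = 0.2609 g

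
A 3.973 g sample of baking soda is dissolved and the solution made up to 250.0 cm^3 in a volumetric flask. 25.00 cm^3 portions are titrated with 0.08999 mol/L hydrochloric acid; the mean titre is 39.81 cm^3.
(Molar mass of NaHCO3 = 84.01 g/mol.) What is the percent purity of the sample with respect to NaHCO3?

75.75 %

NaHCO3 + HCl → NaCl + H2O + CO2
n(HCl) per titration = 0.03981 × 0.08999 = 3.583 × 10^-3 mol
n(NaHCO3) in each aliquot = 3.583 × 10^-3 mol (1:1 ratio)
n(NaHCO3) in the whole flask = 3.583 × 10^-3 × 250.0/25.00 = 0.03583 mol
mass of NaHCO3 = 0.03583 × 84.01 = 3.010 g
% NaHCO3 = 3.010 / 3.973 × 100 = 75.75 %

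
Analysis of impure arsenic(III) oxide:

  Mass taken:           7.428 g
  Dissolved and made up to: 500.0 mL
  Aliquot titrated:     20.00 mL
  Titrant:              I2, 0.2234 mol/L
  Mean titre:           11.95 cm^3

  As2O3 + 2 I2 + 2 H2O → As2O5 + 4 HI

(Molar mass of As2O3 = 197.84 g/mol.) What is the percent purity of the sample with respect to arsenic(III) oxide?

88.88 %

n(I2) per titration = 0.01195 × 0.2234 = 2.670 × 10^-3 mol
From the 1:2 ratio, n(As2O3) in each aliquot = 1/2 × 2.670 × 10^-3 = 1.335 × 10^-3 mol
n(As2O3) in the whole flask = 1.335 × 10^-3 × 500.0/20.00 = 0.03337 mol
mass of As2O3 = 0.03337 × 197.84 = 6.602 g
% As2O3 = 6.602 / 7.428 × 100 = 88.88 %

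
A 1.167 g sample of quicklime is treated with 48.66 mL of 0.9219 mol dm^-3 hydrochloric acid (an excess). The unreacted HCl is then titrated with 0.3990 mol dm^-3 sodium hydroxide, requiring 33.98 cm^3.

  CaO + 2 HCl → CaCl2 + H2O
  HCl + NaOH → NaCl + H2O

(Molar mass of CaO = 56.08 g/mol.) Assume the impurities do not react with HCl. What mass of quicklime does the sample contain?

n(HCl) added = 0.04866 × 0.9219 = 0.04486 mol
n(NaOH) used in back-titration = 0.03398 × 0.3990 = 0.01356 mol
n(HCl) left over = 0.01356 mol (1:1 ratio)
n(HCl) consumed by analyte = 0.04486 − 0.01356 = 0.03130 mol
From the 1:2 ratio, n(CaO) = 1/2 × 0.03130 = 0.01565 mol
mass of CaO = 0.01565 × 56.08 = 0.8777 g

0.8777 g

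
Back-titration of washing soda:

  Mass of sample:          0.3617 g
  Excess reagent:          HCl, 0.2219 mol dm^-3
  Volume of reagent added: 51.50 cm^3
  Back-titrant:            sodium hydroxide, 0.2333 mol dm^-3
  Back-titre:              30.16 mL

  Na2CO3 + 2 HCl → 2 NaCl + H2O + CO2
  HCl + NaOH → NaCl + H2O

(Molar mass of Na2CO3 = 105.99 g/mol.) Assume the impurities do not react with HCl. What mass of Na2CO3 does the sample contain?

n(HCl) added = 0.05150 × 0.2219 = 0.01143 mol
n(NaOH) used in back-titration = 0.03016 × 0.2333 = 7.036 × 10^-3 mol
n(HCl) left over = 7.036 × 10^-3 mol (1:1 ratio)
n(HCl) consumed by analyte = 0.01143 − 7.036 × 10^-3 = 4.392 × 10^-3 mol
From the 1:2 ratio, n(Na2CO3) = 1/2 × 4.392 × 10^-3 = 2.196 × 10^-3 mol
mass of Na2CO3 = 2.196 × 10^-3 × 105.99 = 0.2327 g

0.2327 g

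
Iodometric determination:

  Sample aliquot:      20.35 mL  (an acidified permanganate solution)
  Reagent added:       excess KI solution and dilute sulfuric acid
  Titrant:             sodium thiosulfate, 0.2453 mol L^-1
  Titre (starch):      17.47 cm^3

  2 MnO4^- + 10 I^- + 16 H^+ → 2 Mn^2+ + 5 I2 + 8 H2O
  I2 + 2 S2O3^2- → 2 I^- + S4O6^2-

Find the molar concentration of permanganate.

0.04212 mol/L

n(S2O3^2-) = 0.01747 × 0.2453 = 4.285 × 10^-3 mol
n(I2) = n(S2O3^2-)/2 = 2.143 × 10^-3 mol
From the 2:5 ratio, n(MnO4^-) in the aliquot = 2/5 × 2.143 × 10^-3 = 8.571 × 10^-4 mol
[MnO4^-] = 8.571 × 10^-4 / 0.02035 = 0.04212 mol/L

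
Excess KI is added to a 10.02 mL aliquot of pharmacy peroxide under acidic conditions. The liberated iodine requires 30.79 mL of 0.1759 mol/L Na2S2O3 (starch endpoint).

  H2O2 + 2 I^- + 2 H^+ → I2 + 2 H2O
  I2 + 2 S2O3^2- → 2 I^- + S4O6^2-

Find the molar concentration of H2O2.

n(S2O3^2-) = 0.03079 × 0.1759 = 5.416 × 10^-3 mol
n(I2) = n(S2O3^2-)/2 = 2.708 × 10^-3 mol
n(H2O2) in the aliquot = 2.708 × 10^-3 mol (1:1 ratio)
[H2O2] = 2.708 × 10^-3 / 0.01002 = 0.2703 mol/L

0.2703 mol/L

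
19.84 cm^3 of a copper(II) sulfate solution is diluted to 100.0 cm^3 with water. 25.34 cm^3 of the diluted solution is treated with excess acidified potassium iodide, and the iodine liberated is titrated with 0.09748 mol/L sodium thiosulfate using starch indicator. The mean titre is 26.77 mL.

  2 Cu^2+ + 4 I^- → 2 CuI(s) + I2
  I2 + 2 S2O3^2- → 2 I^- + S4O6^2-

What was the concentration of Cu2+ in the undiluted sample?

0.5191 mol/L

n(S2O3^2-) = 0.02677 × 0.09748 = 2.610 × 10^-3 mol
n(I2) = n(S2O3^2-)/2 = 1.305 × 10^-3 mol
From the 2:1 ratio, n(Cu2+) in the aliquot = 2/1 × 1.305 × 10^-3 = 2.610 × 10^-3 mol
[Cu2+]_dilute = 2.610 × 10^-3 / 0.02534 = 0.1030 mol/L
[Cu2+]_original = 0.1030 × 100.0/19.84 = 0.5191 mol/L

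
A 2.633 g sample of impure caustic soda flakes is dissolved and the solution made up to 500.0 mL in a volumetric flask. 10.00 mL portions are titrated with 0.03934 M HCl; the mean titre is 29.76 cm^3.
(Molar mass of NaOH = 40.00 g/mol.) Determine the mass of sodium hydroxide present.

NaOH + HCl → NaCl + H2O
n(HCl) per titration = 0.02976 × 0.03934 = 1.171 × 10^-3 mol
n(NaOH) in each aliquot = 1.171 × 10^-3 mol (1:1 ratio)
n(NaOH) in the whole flask = 1.171 × 10^-3 × 500.0/10.00 = 0.05854 mol
mass of NaOH = 0.05854 × 40.00 = 2.342 g

2.342 g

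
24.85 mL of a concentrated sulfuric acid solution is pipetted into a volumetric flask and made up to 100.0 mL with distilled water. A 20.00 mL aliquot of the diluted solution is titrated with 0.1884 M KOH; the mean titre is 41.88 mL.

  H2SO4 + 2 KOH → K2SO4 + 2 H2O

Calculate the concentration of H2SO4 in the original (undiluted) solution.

0.7938 M

n(KOH) = 0.04188 × 0.1884 = 7.890 × 10^-3 mol
From the 1:2 ratio, n(H2SO4) in the aliquot = 1/2 × 7.890 × 10^-3 = 3.945 × 10^-3 mol
[H2SO4]_dilute = 3.945 × 10^-3 / 0.02000 = 0.1973 mol/L
Dilution factor = 100.0 / 24.85 = 4.024
[H2SO4]_stock = 0.1973 × 4.024 = 0.7938 mol/L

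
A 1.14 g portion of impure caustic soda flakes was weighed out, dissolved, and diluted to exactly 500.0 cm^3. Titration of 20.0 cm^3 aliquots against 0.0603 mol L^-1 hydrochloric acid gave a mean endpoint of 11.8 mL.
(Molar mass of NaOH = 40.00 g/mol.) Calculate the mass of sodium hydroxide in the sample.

NaOH + HCl → NaCl + H2O
n(HCl) per titration = 0.0118 × 0.0603 = 7.12 × 10^-4 mol
n(NaOH) in each aliquot = 7.12 × 10^-4 mol (1:1 ratio)
n(NaOH) in the whole flask = 7.12 × 10^-4 × 500.0/20.0 = 0.0178 mol
mass of NaOH = 0.0178 × 40.00 = 0.712 g

0.712 g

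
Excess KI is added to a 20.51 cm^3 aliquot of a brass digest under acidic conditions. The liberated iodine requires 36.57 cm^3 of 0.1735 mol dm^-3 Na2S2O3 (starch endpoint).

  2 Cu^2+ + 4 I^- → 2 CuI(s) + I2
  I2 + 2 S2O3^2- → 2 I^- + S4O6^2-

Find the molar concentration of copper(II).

0.3094 mol/L

n(S2O3^2-) = 0.03657 × 0.1735 = 6.345 × 10^-3 mol
n(I2) = n(S2O3^2-)/2 = 3.172 × 10^-3 mol
From the 2:1 ratio, n(Cu2+) in the aliquot = 2/1 × 3.172 × 10^-3 = 6.345 × 10^-3 mol
[Cu2+] = 6.345 × 10^-3 / 0.02051 = 0.3094 mol/L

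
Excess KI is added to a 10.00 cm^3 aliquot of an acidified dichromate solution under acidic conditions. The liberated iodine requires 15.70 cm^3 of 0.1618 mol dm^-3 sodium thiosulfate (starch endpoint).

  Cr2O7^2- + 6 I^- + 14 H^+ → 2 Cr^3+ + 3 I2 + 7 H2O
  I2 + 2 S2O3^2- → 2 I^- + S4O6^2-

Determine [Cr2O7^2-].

0.04234 mol/L

n(S2O3^2-) = 0.01570 × 0.1618 = 2.540 × 10^-3 mol
n(I2) = n(S2O3^2-)/2 = 1.270 × 10^-3 mol
From the 1:3 ratio, n(Cr2O7^2-) in the aliquot = 1/3 × 1.270 × 10^-3 = 4.234 × 10^-4 mol
[Cr2O7^2-] = 4.234 × 10^-4 / 0.01000 = 0.04234 mol/L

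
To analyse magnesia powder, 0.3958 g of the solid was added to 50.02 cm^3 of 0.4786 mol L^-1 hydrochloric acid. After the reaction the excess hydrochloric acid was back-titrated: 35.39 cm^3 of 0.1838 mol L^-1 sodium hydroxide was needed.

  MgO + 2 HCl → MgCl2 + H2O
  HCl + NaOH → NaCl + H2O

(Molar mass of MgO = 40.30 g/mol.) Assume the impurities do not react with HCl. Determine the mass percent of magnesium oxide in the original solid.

n(HCl) added = 0.05002 × 0.4786 = 0.02394 mol
n(NaOH) used in back-titration = 0.03539 × 0.1838 = 6.505 × 10^-3 mol
n(HCl) left over = 6.505 × 10^-3 mol (1:1 ratio)
n(HCl) consumed by analyte = 0.02394 − 6.505 × 10^-3 = 0.01743 mol
From the 1:2 ratio, n(MgO) = 1/2 × 0.01743 = 8.717 × 10^-3 mol
mass of MgO = 8.717 × 10^-3 × 40.30 = 0.3513 g
% MgO = 0.3513 / 0.3958 × 100 = 88.76 %

88.76 %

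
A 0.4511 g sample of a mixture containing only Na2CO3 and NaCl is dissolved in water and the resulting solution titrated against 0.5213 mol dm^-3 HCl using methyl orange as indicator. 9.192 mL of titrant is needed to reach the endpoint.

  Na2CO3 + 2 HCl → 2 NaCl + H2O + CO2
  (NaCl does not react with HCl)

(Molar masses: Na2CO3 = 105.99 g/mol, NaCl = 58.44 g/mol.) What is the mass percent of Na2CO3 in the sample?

n(HCl) = 0.009192 × 0.5213 = 4.792 × 10^-3 mol
Let x = n(Na2CO3), y = n(NaCl).
Titrant: 2x = 4.792 × 10^-3;  mass: 105.99x + 58.44y = 0.4511
Solving, x = 2.396 × 10^-3 mol, y = 3.374 × 10^-3 mol
mass of Na2CO3 = 2.396 × 10^-3 × 105.99 = 0.2539 g
% Na2CO3 = 0.2539 / 0.4511 × 100 = 56.29 %

56.29 %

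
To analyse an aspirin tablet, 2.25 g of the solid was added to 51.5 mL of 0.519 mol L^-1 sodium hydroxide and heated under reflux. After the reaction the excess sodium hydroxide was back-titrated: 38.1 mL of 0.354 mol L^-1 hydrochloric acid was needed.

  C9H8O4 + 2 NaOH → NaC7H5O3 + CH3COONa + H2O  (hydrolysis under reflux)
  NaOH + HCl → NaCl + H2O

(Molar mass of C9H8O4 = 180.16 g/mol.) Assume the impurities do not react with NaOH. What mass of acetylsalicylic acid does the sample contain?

n(NaOH) added = 0.0515 × 0.519 = 0.0267 mol
n(HCl) used in back-titration = 0.0381 × 0.354 = 0.0135 mol
n(NaOH) left over = 0.0135 mol (1:1 ratio)
n(NaOH) consumed by analyte = 0.0267 − 0.0135 = 0.0132 mol
From the 1:2 ratio, n(C9H8O4) = 1/2 × 0.0132 = 6.62 × 10^-3 mol
mass of C9H8O4 = 6.62 × 10^-3 × 180.16 = 1.19 g

1.19 g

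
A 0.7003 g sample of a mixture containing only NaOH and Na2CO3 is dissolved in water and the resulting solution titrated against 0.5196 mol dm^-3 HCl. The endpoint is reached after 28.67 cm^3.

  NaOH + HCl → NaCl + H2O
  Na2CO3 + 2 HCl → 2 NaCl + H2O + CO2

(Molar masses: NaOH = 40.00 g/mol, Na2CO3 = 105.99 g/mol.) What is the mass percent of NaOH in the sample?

39.19 %

n(HCl) = 0.02867 × 0.5196 = 0.01490 mol
Let x = n(NaOH), y = n(Na2CO3).
Titrant: 1x + 2y = 0.01490;  mass: 40.00x + 105.99y = 0.7003
Solving, x = 6.861 × 10^-3 mol, y = 4.018 × 10^-3 mol
mass of NaOH = 6.861 × 10^-3 × 40.00 = 0.2745 g
% NaOH = 0.2745 / 0.7003 × 100 = 39.19 %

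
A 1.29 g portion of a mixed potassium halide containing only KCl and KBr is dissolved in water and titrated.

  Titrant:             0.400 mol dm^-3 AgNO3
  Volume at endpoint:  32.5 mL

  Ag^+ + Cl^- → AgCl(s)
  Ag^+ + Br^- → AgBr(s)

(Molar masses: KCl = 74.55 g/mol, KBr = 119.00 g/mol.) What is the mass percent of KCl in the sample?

33.4 %

n(AgNO3) = 0.0325 × 0.400 = 0.0130 mol
Let x = n(KCl), y = n(KBr).
Titrant: 1x + 1y = 0.0130;  mass: 74.55x + 119.00y = 1.29
Solving, x = 5.78 × 10^-3 mol, y = 7.22 × 10^-3 mol
mass of KCl = 5.78 × 10^-3 × 74.55 = 0.431 g
% KCl = 0.431 / 1.29 × 100 = 33.4 %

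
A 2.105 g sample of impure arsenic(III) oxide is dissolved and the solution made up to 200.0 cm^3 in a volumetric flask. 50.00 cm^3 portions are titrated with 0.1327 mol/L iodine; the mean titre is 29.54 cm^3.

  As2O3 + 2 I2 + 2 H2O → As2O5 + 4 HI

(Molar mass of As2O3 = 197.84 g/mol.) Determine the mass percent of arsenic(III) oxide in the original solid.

73.68 %

n(I2) per titration = 0.02954 × 0.1327 = 3.920 × 10^-3 mol
From the 1:2 ratio, n(As2O3) in each aliquot = 1/2 × 3.920 × 10^-3 = 1.960 × 10^-3 mol
n(As2O3) in the whole flask = 1.960 × 10^-3 × 200.0/50.00 = 7.840 × 10^-3 mol
mass of As2O3 = 7.840 × 10^-3 × 197.84 = 1.551 g
% As2O3 = 1.551 / 2.105 × 100 = 73.68 %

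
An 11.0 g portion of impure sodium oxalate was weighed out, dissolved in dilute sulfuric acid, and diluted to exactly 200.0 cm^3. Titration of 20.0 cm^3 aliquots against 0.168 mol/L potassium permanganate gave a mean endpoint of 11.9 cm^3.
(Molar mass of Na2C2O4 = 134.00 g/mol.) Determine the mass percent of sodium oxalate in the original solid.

60.9 %

2 MnO4^- + 5 C2O4^2- + 16 H^+ → 2 Mn^2+ + 10 CO2 + 8 H2O
n(KMnO4) per titration = 0.0119 × 0.168 = 2.00 × 10^-3 mol
From the 5:2 ratio, n(Na2C2O4) in each aliquot = 5/2 × 2.00 × 10^-3 = 5.00 × 10^-3 mol
n(Na2C2O4) in the whole flask = 5.00 × 10^-3 × 200.0/20.0 = 0.0500 mol
mass of Na2C2O4 = 0.0500 × 134.00 = 6.70 g
% Na2C2O4 = 6.70 / 11.0 × 100 = 60.9 %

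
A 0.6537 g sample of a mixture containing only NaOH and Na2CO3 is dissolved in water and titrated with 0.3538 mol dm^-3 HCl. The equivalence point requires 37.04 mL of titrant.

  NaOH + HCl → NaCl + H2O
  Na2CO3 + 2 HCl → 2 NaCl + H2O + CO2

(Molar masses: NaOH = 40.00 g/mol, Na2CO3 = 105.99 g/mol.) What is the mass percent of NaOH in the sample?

n(HCl) = 0.03704 × 0.3538 = 0.01310 mol
Let x = n(NaOH), y = n(Na2CO3).
Titrant: 1x + 2y = 0.01310;  mass: 40.00x + 105.99y = 0.6537
Solving, x = 3.139 × 10^-3 mol, y = 4.983 × 10^-3 mol
mass of NaOH = 3.139 × 10^-3 × 40.00 = 0.1255 g
% NaOH = 0.1255 / 0.6537 × 100 = 19.21 %

19.21 %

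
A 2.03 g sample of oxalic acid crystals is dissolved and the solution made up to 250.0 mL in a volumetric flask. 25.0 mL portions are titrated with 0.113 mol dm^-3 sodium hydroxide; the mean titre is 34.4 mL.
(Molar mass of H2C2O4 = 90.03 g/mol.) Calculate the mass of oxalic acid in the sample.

H2C2O4 + 2 NaOH → Na2C2O4 + 2 H2O
n(NaOH) per titration = 0.0344 × 0.113 = 3.89 × 10^-3 mol
From the 1:2 ratio, n(H2C2O4) in each aliquot = 1/2 × 3.89 × 10^-3 = 1.94 × 10^-3 mol
n(H2C2O4) in the whole flask = 1.94 × 10^-3 × 250.0/25.0 = 0.0194 mol
mass of H2C2O4 = 0.0194 × 90.03 = 1.75 g

1.75 g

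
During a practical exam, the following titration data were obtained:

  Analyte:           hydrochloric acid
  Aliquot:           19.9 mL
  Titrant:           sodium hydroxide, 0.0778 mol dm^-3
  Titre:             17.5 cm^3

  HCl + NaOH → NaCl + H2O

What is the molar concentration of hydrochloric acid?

n(NaOH) = 0.0175 L × 0.0778 mol/L = 1.36 × 10^-3 mol
n(HCl) = 1.36 × 10^-3 mol (1:1 mole ratio)
[HCl] = 1.36 × 10^-3 mol / 0.0199 L = 0.0684 mol/L

0.0684 mol/L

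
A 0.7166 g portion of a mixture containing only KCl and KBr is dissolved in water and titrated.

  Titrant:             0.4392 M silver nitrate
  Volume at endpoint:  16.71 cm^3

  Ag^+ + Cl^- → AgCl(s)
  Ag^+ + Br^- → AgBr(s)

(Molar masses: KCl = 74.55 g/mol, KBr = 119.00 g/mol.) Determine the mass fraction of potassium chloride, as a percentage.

n(AgNO3) = 0.01671 × 0.4392 = 7.339 × 10^-3 mol
Let x = n(KCl), y = n(KBr).
Titrant: 1x + 1y = 7.339 × 10^-3;  mass: 74.55x + 119.00y = 0.7166
Solving, x = 3.526 × 10^-3 mol, y = 3.813 × 10^-3 mol
mass of KCl = 3.526 × 10^-3 × 74.55 = 0.2629 g
% KCl = 0.2629 / 0.7166 × 100 = 36.69 %

36.69 %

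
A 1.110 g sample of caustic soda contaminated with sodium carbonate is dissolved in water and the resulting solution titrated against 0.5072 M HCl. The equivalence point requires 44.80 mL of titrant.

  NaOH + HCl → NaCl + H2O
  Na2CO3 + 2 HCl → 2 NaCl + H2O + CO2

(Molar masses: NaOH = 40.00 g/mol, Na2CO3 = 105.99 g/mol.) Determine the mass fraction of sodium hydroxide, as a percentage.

n(HCl) = 0.04480 × 0.5072 = 0.02272 mol
Let x = n(NaOH), y = n(Na2CO3).
Titrant: 1x + 2y = 0.02272;  mass: 40.00x + 105.99y = 1.110
Solving, x = 7.248 × 10^-3 mol, y = 7.737 × 10^-3 mol
mass of NaOH = 7.248 × 10^-3 × 40.00 = 0.2899 g
% NaOH = 0.2899 / 1.110 × 100 = 26.12 %

26.12 %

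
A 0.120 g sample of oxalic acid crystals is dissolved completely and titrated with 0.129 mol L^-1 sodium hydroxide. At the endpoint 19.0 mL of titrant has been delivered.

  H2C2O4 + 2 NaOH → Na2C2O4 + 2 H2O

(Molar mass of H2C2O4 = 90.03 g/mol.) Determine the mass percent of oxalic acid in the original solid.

91.9 %

n(NaOH) = 0.0190 L × 0.129 mol/L = 2.45 × 10^-3 mol
From the 1:2 ratio, n(H2C2O4) = 1/2 × 2.45 × 10^-3 = 1.23 × 10^-3 mol
mass of H2C2O4 = 1.23 × 10^-3 × 90.03 g/mol = 0.110 g
% H2C2O4 = 0.110 / 0.120 × 100 = 91.9 %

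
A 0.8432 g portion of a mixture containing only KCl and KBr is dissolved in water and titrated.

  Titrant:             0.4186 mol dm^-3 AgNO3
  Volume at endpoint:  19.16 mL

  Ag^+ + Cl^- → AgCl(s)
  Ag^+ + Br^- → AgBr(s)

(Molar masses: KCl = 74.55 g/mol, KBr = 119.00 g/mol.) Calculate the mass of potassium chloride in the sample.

0.1865 g

n(AgNO3) = 0.01916 × 0.4186 = 8.020 × 10^-3 mol
Let x = n(KCl), y = n(KBr).
Titrant: 1x + 1y = 8.020 × 10^-3;  mass: 74.55x + 119.00y = 0.8432
Solving, x = 2.502 × 10^-3 mol, y = 5.518 × 10^-3 mol
mass of KCl = 2.502 × 10^-3 × 74.55 = 0.1865 g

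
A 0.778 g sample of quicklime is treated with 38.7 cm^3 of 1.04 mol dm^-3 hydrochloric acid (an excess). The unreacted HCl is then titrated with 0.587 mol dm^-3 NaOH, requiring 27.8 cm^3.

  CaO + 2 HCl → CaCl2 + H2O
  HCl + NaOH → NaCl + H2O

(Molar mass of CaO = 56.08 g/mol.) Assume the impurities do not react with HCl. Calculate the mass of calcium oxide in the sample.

0.671 g

n(HCl) added = 0.0387 × 1.04 = 0.0402 mol
n(NaOH) used in back-titration = 0.0278 × 0.587 = 0.0163 mol
n(HCl) left over = 0.0163 mol (1:1 ratio)
n(HCl) consumed by analyte = 0.0402 − 0.0163 = 0.0239 mol
From the 1:2 ratio, n(CaO) = 1/2 × 0.0239 = 0.0120 mol
mass of CaO = 0.0120 × 56.08 = 0.671 g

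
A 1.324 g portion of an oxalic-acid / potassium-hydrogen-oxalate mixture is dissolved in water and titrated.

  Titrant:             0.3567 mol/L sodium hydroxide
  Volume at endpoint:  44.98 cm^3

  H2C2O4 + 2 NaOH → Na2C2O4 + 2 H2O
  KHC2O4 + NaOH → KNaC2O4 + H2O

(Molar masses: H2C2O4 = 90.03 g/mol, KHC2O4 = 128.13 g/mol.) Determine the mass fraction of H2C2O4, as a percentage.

n(NaOH) = 0.04498 × 0.3567 = 0.01604 mol
Let x = n(H2C2O4), y = n(KHC2O4).
Titrant: 2x + 1y = 0.01604;  mass: 90.03x + 128.13y = 1.324
Solving, x = 4.402 × 10^-3 mol, y = 7.240 × 10^-3 mol
mass of H2C2O4 = 4.402 × 10^-3 × 90.03 = 0.3963 g
% H2C2O4 = 0.3963 / 1.324 × 100 = 29.93 %

29.93 %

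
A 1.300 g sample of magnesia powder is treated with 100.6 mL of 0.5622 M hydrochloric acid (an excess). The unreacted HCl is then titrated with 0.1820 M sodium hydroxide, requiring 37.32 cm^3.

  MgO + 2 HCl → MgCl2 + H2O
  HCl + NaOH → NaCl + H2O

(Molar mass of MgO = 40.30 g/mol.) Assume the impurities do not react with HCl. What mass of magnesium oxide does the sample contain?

1.003 g

n(HCl) added = 0.1006 × 0.5622 = 0.05656 mol
n(NaOH) used in back-titration = 0.03732 × 0.1820 = 6.792 × 10^-3 mol
n(HCl) left over = 6.792 × 10^-3 mol (1:1 ratio)
n(HCl) consumed by analyte = 0.05656 − 6.792 × 10^-3 = 0.04977 mol
From the 1:2 ratio, n(MgO) = 1/2 × 0.04977 = 0.02488 mol
mass of MgO = 0.02488 × 40.30 = 1.003 g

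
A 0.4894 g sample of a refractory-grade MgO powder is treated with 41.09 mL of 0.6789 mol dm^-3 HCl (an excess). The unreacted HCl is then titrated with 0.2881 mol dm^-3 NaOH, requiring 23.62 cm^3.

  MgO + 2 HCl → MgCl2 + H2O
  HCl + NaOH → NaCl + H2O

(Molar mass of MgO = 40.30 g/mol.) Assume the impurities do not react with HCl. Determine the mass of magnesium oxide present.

0.4250 g

n(HCl) added = 0.04109 × 0.6789 = 0.02790 mol
n(NaOH) used in back-titration = 0.02362 × 0.2881 = 6.805 × 10^-3 mol
n(HCl) left over = 6.805 × 10^-3 mol (1:1 ratio)
n(HCl) consumed by analyte = 0.02790 − 6.805 × 10^-3 = 0.02109 mol
From the 1:2 ratio, n(MgO) = 1/2 × 0.02109 = 0.01055 mol
mass of MgO = 0.01055 × 40.30 = 0.4250 g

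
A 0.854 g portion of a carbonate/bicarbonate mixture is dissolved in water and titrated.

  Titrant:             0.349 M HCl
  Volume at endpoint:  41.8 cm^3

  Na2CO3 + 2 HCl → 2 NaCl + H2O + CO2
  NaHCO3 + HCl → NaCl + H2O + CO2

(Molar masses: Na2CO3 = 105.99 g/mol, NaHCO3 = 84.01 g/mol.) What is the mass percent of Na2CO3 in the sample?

n(HCl) = 0.0418 × 0.349 = 0.0146 mol
Let x = n(Na2CO3), y = n(NaHCO3).
Titrant: 2x + 1y = 0.0146;  mass: 105.99x + 84.01y = 0.854
Solving, x = 5.99 × 10^-3 mol, y = 2.61 × 10^-3 mol
mass of Na2CO3 = 5.99 × 10^-3 × 105.99 = 0.635 g
% Na2CO3 = 0.635 / 0.854 × 100 = 74.3 %

74.3 %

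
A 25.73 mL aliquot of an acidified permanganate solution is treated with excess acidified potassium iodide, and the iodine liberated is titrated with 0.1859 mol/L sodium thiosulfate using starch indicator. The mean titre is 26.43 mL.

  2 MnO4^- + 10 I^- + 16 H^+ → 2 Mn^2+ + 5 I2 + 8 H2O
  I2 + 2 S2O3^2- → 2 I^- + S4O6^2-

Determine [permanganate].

0.03819 mol/L

n(S2O3^2-) = 0.02643 × 0.1859 = 4.913 × 10^-3 mol
n(I2) = n(S2O3^2-)/2 = 2.457 × 10^-3 mol
From the 2:5 ratio, n(MnO4^-) in the aliquot = 2/5 × 2.457 × 10^-3 = 9.827 × 10^-4 mol
[MnO4^-] = 9.827 × 10^-4 / 0.02573 = 0.03819 mol/L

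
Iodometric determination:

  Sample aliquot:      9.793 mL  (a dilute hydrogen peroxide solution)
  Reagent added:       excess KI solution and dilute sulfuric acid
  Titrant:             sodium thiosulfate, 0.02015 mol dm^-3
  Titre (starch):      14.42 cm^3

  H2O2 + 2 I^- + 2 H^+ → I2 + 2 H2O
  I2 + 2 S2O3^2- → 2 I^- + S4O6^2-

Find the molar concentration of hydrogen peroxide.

0.01484 mol/L

n(S2O3^2-) = 0.01442 × 0.02015 = 2.906 × 10^-4 mol
n(I2) = n(S2O3^2-)/2 = 1.453 × 10^-4 mol
n(H2O2) in the aliquot = 1.453 × 10^-4 mol (1:1 ratio)
[H2O2] = 1.453 × 10^-4 / 0.009793 = 0.01484 mol/L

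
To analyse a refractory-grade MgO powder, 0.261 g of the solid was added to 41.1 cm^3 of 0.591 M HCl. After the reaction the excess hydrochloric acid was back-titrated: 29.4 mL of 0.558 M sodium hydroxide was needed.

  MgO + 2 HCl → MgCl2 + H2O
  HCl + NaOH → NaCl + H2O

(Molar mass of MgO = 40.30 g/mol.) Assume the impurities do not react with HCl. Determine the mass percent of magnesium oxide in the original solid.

60.9 %

n(HCl) added = 0.0411 × 0.591 = 0.0243 mol
n(NaOH) used in back-titration = 0.0294 × 0.558 = 0.0164 mol
n(HCl) left over = 0.0164 mol (1:1 ratio)
n(HCl) consumed by analyte = 0.0243 − 0.0164 = 7.88 × 10^-3 mol
From the 1:2 ratio, n(MgO) = 1/2 × 7.88 × 10^-3 = 3.94 × 10^-3 mol
mass of MgO = 3.94 × 10^-3 × 40.30 = 0.159 g
% MgO = 0.159 / 0.261 × 100 = 60.9 %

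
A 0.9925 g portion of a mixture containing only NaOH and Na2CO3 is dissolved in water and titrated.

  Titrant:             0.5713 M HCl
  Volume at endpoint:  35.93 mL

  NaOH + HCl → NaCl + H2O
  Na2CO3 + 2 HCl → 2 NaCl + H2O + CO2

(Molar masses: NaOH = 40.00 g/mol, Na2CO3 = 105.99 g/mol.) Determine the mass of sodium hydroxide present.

0.2934 g

n(HCl) = 0.03593 × 0.5713 = 0.02053 mol
Let x = n(NaOH), y = n(Na2CO3).
Titrant: 1x + 2y = 0.02053;  mass: 40.00x + 105.99y = 0.9925
Solving, x = 7.335 × 10^-3 mol, y = 6.596 × 10^-3 mol
mass of NaOH = 7.335 × 10^-3 × 40.00 = 0.2934 g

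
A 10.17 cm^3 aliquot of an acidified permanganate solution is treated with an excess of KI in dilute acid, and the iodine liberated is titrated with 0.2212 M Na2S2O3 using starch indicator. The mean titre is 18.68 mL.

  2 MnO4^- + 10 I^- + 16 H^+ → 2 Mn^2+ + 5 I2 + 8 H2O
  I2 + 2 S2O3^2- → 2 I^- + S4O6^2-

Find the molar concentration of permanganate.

n(S2O3^2-) = 0.01868 × 0.2212 = 4.132 × 10^-3 mol
n(I2) = n(S2O3^2-)/2 = 2.066 × 10^-3 mol
From the 2:5 ratio, n(MnO4^-) in the aliquot = 2/5 × 2.066 × 10^-3 = 8.264 × 10^-4 mol
[MnO4^-] = 8.264 × 10^-4 / 0.01017 = 0.08126 mol/L

0.08126 M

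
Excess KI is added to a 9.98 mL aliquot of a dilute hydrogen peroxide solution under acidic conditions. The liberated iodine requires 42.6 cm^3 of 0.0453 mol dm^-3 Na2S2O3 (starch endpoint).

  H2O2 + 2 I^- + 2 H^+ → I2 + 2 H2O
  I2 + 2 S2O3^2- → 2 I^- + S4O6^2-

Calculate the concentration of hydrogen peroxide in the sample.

0.0967 mol/L

n(S2O3^2-) = 0.0426 × 0.0453 = 1.93 × 10^-3 mol
n(I2) = n(S2O3^2-)/2 = 9.65 × 10^-4 mol
n(H2O2) in the aliquot = 9.65 × 10^-4 mol (1:1 ratio)
[H2O2] = 9.65 × 10^-4 / 0.00998 = 0.0967 mol/L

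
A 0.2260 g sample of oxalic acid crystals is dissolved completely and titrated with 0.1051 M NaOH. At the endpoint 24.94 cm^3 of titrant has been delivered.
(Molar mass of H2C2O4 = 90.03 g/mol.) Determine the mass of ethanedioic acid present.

H2C2O4 + 2 NaOH → Na2C2O4 + 2 H2O
n(NaOH) = 0.02494 L × 0.1051 mol/L = 2.621 × 10^-3 mol
From the 1:2 ratio, n(H2C2O4) = 1/2 × 2.621 × 10^-3 = 1.311 × 10^-3 mol
mass of H2C2O4 = 1.311 × 10^-3 × 90.03 g/mol = 0.1180 g

0.1180 g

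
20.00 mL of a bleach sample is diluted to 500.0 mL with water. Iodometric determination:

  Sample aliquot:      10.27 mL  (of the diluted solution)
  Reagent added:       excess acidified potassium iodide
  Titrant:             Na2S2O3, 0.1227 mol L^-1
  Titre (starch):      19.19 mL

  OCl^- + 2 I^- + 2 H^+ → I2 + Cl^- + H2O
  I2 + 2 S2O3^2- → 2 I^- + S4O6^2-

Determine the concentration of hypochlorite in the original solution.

2.866 mol/L

n(S2O3^2-) = 0.01919 × 0.1227 = 2.355 × 10^-3 mol
n(I2) = n(S2O3^2-)/2 = 1.177 × 10^-3 mol
n(OCl^-) in the aliquot = 1.177 × 10^-3 mol (1:1 ratio)
[OCl^-]_dilute = 1.177 × 10^-3 / 0.01027 = 0.1146 mol/L
[OCl^-]_original = 0.1146 × 500.0/20.00 = 2.866 mol/L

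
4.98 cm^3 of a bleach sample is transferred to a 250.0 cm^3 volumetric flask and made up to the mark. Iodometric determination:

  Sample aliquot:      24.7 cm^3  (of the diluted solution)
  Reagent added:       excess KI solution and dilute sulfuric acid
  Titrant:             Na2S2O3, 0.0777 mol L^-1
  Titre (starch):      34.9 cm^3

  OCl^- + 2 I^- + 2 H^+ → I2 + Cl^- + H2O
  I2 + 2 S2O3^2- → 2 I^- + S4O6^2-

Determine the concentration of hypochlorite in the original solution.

2.76 mol/L

n(S2O3^2-) = 0.0349 × 0.0777 = 2.71 × 10^-3 mol
n(I2) = n(S2O3^2-)/2 = 1.36 × 10^-3 mol
n(OCl^-) in the aliquot = 1.36 × 10^-3 mol (1:1 ratio)
[OCl^-]_dilute = 1.36 × 10^-3 / 0.0247 = 0.0549 mol/L
[OCl^-]_original = 0.0549 × 250.0/4.98 = 2.76 mol/L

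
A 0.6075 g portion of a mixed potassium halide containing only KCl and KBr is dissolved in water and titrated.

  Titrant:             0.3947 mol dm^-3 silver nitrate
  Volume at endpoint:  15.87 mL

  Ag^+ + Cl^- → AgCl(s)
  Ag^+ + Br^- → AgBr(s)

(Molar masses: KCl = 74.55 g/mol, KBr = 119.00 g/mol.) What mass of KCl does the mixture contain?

n(AgNO3) = 0.01587 × 0.3947 = 6.264 × 10^-3 mol
Let x = n(KCl), y = n(KBr).
Titrant: 1x + 1y = 6.264 × 10^-3;  mass: 74.55x + 119.00y = 0.6075
Solving, x = 3.102 × 10^-3 mol, y = 3.161 × 10^-3 mol
mass of KCl = 3.102 × 10^-3 × 74.55 = 0.2313 g

0.2313 g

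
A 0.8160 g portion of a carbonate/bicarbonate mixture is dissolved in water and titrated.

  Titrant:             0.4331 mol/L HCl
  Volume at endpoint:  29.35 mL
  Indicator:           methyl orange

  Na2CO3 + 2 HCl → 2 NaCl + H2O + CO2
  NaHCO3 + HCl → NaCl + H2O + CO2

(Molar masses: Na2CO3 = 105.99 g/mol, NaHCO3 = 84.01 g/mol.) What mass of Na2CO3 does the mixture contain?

0.4304 g

n(HCl) = 0.02935 × 0.4331 = 0.01271 mol
Let x = n(Na2CO3), y = n(NaHCO3).
Titrant: 2x + 1y = 0.01271;  mass: 105.99x + 84.01y = 0.8160
Solving, x = 4.061 × 10^-3 mol, y = 4.590 × 10^-3 mol
mass of Na2CO3 = 4.061 × 10^-3 × 105.99 = 0.4304 g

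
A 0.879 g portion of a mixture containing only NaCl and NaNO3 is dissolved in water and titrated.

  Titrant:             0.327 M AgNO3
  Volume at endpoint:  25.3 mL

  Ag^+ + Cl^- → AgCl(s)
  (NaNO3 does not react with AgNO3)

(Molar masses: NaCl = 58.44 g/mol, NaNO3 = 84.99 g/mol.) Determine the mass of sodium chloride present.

0.483 g

n(AgNO3) = 0.0253 × 0.327 = 8.27 × 10^-3 mol
Let x = n(NaCl), y = n(NaNO3).
Titrant: 1x = 8.27 × 10^-3;  mass: 58.44x + 84.99y = 0.879
Solving, x = 8.27 × 10^-3 mol, y = 4.65 × 10^-3 mol
mass of NaCl = 8.27 × 10^-3 × 58.44 = 0.483 g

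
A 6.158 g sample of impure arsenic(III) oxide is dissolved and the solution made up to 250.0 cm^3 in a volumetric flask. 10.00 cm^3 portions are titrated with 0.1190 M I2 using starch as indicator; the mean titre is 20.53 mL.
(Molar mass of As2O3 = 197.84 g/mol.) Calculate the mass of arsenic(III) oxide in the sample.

6.042 g

As2O3 + 2 I2 + 2 H2O → As2O5 + 4 HI
n(I2) per titration = 0.02053 × 0.1190 = 2.443 × 10^-3 mol
From the 1:2 ratio, n(As2O3) in each aliquot = 1/2 × 2.443 × 10^-3 = 1.222 × 10^-3 mol
n(As2O3) in the whole flask = 1.222 × 10^-3 × 250.0/10.00 = 0.03054 mol
mass of As2O3 = 0.03054 × 197.84 = 6.042 g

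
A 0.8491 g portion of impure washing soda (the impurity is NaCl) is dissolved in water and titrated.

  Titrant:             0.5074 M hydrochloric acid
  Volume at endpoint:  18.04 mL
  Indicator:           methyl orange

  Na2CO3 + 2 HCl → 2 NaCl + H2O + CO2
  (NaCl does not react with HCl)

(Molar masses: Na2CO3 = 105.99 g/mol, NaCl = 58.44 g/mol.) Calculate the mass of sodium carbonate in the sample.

n(HCl) = 0.01804 × 0.5074 = 9.153 × 10^-3 mol
Let x = n(Na2CO3), y = n(NaCl).
Titrant: 2x = 9.153 × 10^-3;  mass: 105.99x + 58.44y = 0.8491
Solving, x = 4.577 × 10^-3 mol, y = 6.229 × 10^-3 mol
mass of Na2CO3 = 4.577 × 10^-3 × 105.99 = 0.4851 g

0.4851 g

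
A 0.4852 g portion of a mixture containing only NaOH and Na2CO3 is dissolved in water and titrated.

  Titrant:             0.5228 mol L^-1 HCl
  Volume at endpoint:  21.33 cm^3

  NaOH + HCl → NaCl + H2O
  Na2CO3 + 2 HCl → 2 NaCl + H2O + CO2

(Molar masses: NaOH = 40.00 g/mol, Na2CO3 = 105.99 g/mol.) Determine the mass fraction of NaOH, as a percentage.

n(HCl) = 0.02133 × 0.5228 = 0.01115 mol
Let x = n(NaOH), y = n(Na2CO3).
Titrant: 1x + 2y = 0.01115;  mass: 40.00x + 105.99y = 0.4852
Solving, x = 8.139 × 10^-3 mol, y = 1.506 × 10^-3 mol
mass of NaOH = 8.139 × 10^-3 × 40.00 = 0.3256 g
% NaOH = 0.3256 / 0.4852 × 100 = 67.10 %

67.10 %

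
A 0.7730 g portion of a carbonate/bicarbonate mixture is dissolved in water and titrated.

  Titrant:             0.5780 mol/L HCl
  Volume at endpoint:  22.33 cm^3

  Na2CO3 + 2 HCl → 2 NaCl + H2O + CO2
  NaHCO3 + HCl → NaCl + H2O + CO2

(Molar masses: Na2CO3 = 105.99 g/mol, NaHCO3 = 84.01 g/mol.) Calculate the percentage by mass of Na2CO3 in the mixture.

68.81 %

n(HCl) = 0.02233 × 0.5780 = 0.01291 mol
Let x = n(Na2CO3), y = n(NaHCO3).
Titrant: 2x + 1y = 0.01291;  mass: 105.99x + 84.01y = 0.7730
Solving, x = 5.018 × 10^-3 mol, y = 2.870 × 10^-3 mol
mass of Na2CO3 = 5.018 × 10^-3 × 105.99 = 0.5319 g
% Na2CO3 = 0.5319 / 0.7730 × 100 = 68.81 %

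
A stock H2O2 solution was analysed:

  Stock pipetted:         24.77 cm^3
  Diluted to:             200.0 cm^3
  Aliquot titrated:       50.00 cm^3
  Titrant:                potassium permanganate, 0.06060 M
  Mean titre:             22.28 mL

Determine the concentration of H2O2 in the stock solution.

2 MnO4^- + 5 H2O2 + 6 H^+ → 2 Mn^2+ + 5 O2 + 8 H2O
n(KMnO4) = 0.02228 × 0.06060 = 1.350 × 10^-3 mol
From the 5:2 ratio, n(H2O2) in the aliquot = 5/2 × 1.350 × 10^-3 = 3.375 × 10^-3 mol
[H2O2]_dilute = 3.375 × 10^-3 / 0.05000 = 0.06751 mol/L
Dilution factor = 200.0 / 24.77 = 8.074
[H2O2]_stock = 0.06751 × 8.074 = 0.5451 mol/L

0.5451 M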